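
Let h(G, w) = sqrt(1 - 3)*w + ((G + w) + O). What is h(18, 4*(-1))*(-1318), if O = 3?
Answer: -22406 + 5272*I*sqrt(2) ≈ -22406.0 + 7455.7*I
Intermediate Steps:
h(G, w) = 3 + G + w + I*w*sqrt(2) (h(G, w) = sqrt(1 - 3)*w + ((G + w) + 3) = sqrt(-2)*w + (3 + G + w) = (I*sqrt(2))*w + (3 + G + w) = I*w*sqrt(2) + (3 + G + w) = 3 + G + w + I*w*sqrt(2))
h(18, 4*(-1))*(-1318) = (3 + 18 + 4*(-1) + I*(4*(-1))*sqrt(2))*(-1318) = (3 + 18 - 4 + I*(-4)*sqrt(2))*(-1318) = (3 + 18 - 4 - 4*I*sqrt(2))*(-1318) = (17 - 4*I*sqrt(2))*(-1318) = -22406 + 5272*I*sqrt(2)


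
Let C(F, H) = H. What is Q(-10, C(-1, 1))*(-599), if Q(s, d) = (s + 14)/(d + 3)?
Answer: -599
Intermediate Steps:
Q(s, d) = (14 + s)/(3 + d)
Q(-10, C(-1, 1))*(-599) = ((14 - 10)/(3 + 1))*(-599) = (4/4)*(-599) = ((¼)*4)*(-599) = 1*(-599) = -599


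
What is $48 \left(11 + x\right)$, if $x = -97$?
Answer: $-4128$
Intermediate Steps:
$48 \left(11 + x\right) = 48 \left(11 - 97\right) = 48 \left(-86\right) = -4128$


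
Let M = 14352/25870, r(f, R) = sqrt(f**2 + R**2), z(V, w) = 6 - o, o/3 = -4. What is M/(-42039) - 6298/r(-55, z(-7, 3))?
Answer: -184/13942935 - 6298*sqrt(3349)/3349 ≈ -108.83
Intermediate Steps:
o = -12 (o = 3*(-4) = -12)
z(V, w) = 18 (z(V, w) = 6 - 1*(-12) = 6 + 12 = 18)
r(f, R) = sqrt(R**2 + f**2)
M = 552/995 (M = 14352*(1/25870) = 552/995 ≈ 0.55477)
M/(-42039) - 6298/r(-55, z(-7, 3)) = (552/995)/(-42039) - 6298/sqrt(18**2 + (-55)**2) = (552/995)*(-1/42039) - 6298/sqrt(324 + 3025) = -184/13942935 - 6298*sqrt(3349)/3349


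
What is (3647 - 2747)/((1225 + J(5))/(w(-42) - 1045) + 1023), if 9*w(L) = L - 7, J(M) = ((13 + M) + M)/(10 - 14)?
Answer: 453792/515225 ≈ 0.88076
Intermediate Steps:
J(M) = -13/4 - M/2 (J(M) = (13 + 2*M)/(-4) = (13 + 2*M)*(-¼) = -13/4 - M/2)
w(L) = -7/9 + L/9 (w(L) = (L - 7)/9 = (-7 + L)/9 = -7/9 + L/9)
(3647 - 2747)/((1225 + J(5))/(w(-42) - 1045) + 1023) = (3647 - 2747)/((1225 + (-13/4 - ½*5))/((-7/9 + (⅑)*(-42)) - 1045) + 1023) = 900/((1225 + (-13/4 - 5/2))/((-7/9 - 14/3) - 1045) + 1023) = 900/((1225 - 23/4)/(-49/9 - 1045) + 1023) = 900/(4877/(4*(-9454/9)) + 1023) = 900/((4877/4)*(-9/9454) + 1023) = 900/(-43893/37816 + 1023) = 900/(38641875/37816) = 900*(37816/38641875) = 453792/515225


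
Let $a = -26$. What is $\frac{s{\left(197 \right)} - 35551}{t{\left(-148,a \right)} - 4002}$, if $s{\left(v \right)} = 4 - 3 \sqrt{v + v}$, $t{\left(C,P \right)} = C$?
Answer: $\frac{35547}{4150} + \frac{3 \sqrt{394}}{4150} \approx 8.5799$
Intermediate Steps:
$s{\left(v \right)} = 4 - 3 \sqrt{2} \sqrt{v}$ ($s{\left(v \right)} = 4 - 3 \sqrt{2 v} = 4 - 3 \sqrt{2} \sqrt{v}$)
$\frac{s{\left(197 \right)} - 35551}{t{\left(-148,a \right)} - 4002} = \frac{\left(4 - 3 \sqrt{2} \sqrt{197}\right) - 35551}{-148 - 4002} = \frac{\left(4 - 3 \sqrt{394}\right) - 35551}{-4150} = \left(-35547 - 3 \sqrt{394}\right) \left(- \frac{1}{4150}\right) = \frac{35547}{4150} + \frac{3 \sqrt{394}}{4150}$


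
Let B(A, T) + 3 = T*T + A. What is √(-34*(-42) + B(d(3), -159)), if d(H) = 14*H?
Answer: 6*√743 ≈ 163.55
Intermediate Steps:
B(A, T) = -3 + A + T² (B(A, T) = -3 + (T*T + A) = -3 + (T² + A) = -3 + (A + T²) = -3 + A + T²)
√(-34*(-42) + B(d(3), -159)) = √(-34*(-42) + (-3 + 14*3 + (-159)²)) = √(1428 + (-3 + 42 + 25281)) = √(1428 + 25320) = √26748 = 6*√743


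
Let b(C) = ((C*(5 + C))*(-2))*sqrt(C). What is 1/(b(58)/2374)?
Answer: -1187*sqrt(58)/211932 ≈ -0.042655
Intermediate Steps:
b(C) = -2*C**(3/2)*(5 + C) (b(C) = (-2*C*(5 + C))*sqrt(C) = -2*C**(3/2)*(5 + C))
1/(b(58)/2374) = 1/((2*58**(3/2)*(-5 - 1*58))/2374) = 1/((2*(58*sqrt(58))*(-5 - 58))*(1/2374)) = 1/((2*(58*sqrt(58))*(-63))*(1/2374)) = 1/(-7308*sqrt(58)*(1/2374)) = 1/(-3654*sqrt(58)/1187) = -1187*sqrt(58)/211932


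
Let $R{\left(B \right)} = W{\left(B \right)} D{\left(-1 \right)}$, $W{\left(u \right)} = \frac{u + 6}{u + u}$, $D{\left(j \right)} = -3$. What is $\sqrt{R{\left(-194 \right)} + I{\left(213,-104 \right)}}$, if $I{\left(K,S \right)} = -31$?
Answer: $\frac{2 i \sqrt{76339}}{97} \approx 5.6968 i$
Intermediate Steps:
$W{\left(u \right)} = \frac{6 + u}{2 u}$
$R{\left(B \right)} = - \frac{3 \left(6 + B\right)}{2 B}$ ($R{\left(B \right)} = \frac{6 + B}{2 B} \left(-3\right) = - \frac{3 \left(6 + B\right)}{2 B}$)
$\sqrt{R{\left(-194 \right)} + I{\left(213,-104 \right)}} = \sqrt{\left(- \frac{3}{2} - \frac{9}{-194}\right) - 31} = \sqrt{\left(- \frac{3}{2} - - \frac{9}{194}\right) - 31} = \sqrt{\left(- \frac{3}{2} + \frac{9}{194}\right) - 31} = \sqrt{- \frac{141}{97} - 31} = \sqrt{- \frac{3148}{97}} = \frac{2 i \sqrt{76339}}{97}$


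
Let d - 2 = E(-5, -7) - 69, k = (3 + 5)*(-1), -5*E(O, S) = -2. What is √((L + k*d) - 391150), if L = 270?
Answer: 2*I*√2439670/5 ≈ 624.78*I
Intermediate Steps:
E(O, S) = ⅖ (E(O, S) = -⅕*(-2) = ⅖)
k = -8 (k = 8*(-1) = -8)
d = -333/5 (d = 2 + (⅖ - 69) = 2 - 343/5 = -333/5 ≈ -66.600)
√((L + k*d) - 391150) = √((270 - 8*(-333/5)) - 391150) = √((270 + 2664/5) - 391150) = √(4014/5 - 391150) = √(-1951736/5) = 2*I*√2439670/5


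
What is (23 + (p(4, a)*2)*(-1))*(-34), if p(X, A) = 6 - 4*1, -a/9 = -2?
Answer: -646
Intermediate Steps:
a = 18 (a = -9*(-2) = 18)
p(X, A) = 2 (p(X, A) = 6 - 4 = 2)
(23 + (p(4, a)*2)*(-1))*(-34) = (23 + (2*2)*(-1))*(-34) = (23 + 4*(-1))*(-34) = (23 - 4)*(-34) = 19*(-34) = -646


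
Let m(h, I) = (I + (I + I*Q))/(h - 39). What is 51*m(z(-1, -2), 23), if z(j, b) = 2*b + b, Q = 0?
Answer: -782/15 ≈ -52.133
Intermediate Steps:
z(j, b) = 3*b
m(h, I) = 2*I/(-39 + h) (m(h, I) = (I + (I + I*0))/(h - 39) = (I + (I + 0))/(-39 + h) = (I + I)/(-39 + h) = (2*I)/(-39 + h) = 2*I/(-39 + h))
51*m(z(-1, -2), 23) = 51*(2*23/(-39 + 3*(-2))) = 51*(2*23/(-39 - 6)) = 51*(2*23/(-45)) = 51*(2*23*(-1/45)) = 51*(-46/45) = -782/15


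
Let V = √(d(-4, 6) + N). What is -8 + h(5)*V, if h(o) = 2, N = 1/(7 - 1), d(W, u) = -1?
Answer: -8 + I*√30/3 ≈ -8.0 + 1.8257*I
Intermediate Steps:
N = ⅙ (N = 1/6 = ⅙ ≈ 0.16667)
V = I*√30/6 (V = √(-1 + ⅙) = √(-⅚) = I*√30/6 ≈ 0.91287*I)
-8 + h(5)*V = -8 + 2*(I*√30/6) = -8 + I*√30/3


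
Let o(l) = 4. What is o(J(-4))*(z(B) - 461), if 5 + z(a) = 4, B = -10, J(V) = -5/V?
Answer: -1848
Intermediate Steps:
z(a) = -1 (z(a) = -5 + 4 = -1)
o(J(-4))*(z(B) - 461) = 4*(-1 - 461) = 4*(-462) = -1848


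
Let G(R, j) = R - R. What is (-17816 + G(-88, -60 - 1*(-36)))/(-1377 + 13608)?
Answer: -17816/12231 ≈ -1.4566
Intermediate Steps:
G(R, j) = 0
(-17816 + G(-88, -60 - 1*(-36)))/(-1377 + 13608) = (-17816 + 0)/(-1377 + 13608) = -17816/12231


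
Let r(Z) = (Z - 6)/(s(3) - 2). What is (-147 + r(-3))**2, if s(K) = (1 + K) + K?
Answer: 553536/25 ≈ 22141.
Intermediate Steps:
s(K) = 1 + 2*K
r(Z) = -6/5 + Z/5 (r(Z) = (Z - 6)/((1 + 2*3) - 2) = (-6 + Z)/((1 + 6) - 2) = (-6 + Z)/(7 - 2) = (-6 + Z)/5 = (-6 + Z)*(1/5) = -6/5 + Z/5)
(-147 + r(-3))**2 = (-147 + (-6/5 + (1/5)*(-3)))**2 = (-147 + (-6/5 - 3/5))**2 = (-147 - 9/5)**2 = (-744/5)**2 = 553536/25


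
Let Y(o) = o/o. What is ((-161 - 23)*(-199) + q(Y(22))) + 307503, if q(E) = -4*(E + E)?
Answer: 344111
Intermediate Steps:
Y(o) = 1
q(E) = -8*E
((-161 - 23)*(-199) + q(Y(22))) + 307503 = ((-161 - 23)*(-199) - 8*1) + 307503 = (-184*(-199) - 8) + 307503 = (36616 - 8) + 307503 = 36608 + 307503 = 344111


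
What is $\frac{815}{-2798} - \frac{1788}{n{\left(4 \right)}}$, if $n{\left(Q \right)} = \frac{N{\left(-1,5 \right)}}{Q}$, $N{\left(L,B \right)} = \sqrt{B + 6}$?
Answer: $- \frac{815}{2798} - \frac{7152 \sqrt{11}}{11} \approx -2156.7$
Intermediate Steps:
$N{\left(L,B \right)} = \sqrt{6 + B}$
$n{\left(Q \right)} = \frac{\sqrt{11}}{Q}$ ($n{\left(Q \right)} = \frac{\sqrt{6 + 5}}{Q} = \frac{\sqrt{11}}{Q}$)
$\frac{815}{-2798} - \frac{1788}{n{\left(4 \right)}} = \frac{815}{-2798} - \frac{1788}{\sqrt{11} \cdot \frac{1}{4}} = 815 \left(- \frac{1}{2798}\right) - \frac{1788}{\sqrt{11} \cdot \frac{1}{4}} = - \frac{815}{2798} - \frac{1788}{\frac{1}{4} \sqrt{11}} = - \frac{815}{2798} - 1788 \frac{4 \sqrt{11}}{11} = - \frac{815}{2798} - \frac{7152 \sqrt{11}}{11}$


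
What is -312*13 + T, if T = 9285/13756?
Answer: -55785051/13756 ≈ -4055.3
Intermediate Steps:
T = 9285/13756 (T = 9285*(1/13756) = 9285/13756 ≈ 0.67498)
-312*13 + T = -312*13 + 9285/13756 = -4056 + 9285/13756 = -55785051/13756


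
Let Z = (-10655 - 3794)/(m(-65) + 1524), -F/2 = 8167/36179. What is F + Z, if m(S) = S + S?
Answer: -545519967/50433526 ≈ -10.817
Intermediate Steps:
F = -16334/36179 ≈ -0.45148
m(S) = 2*S
Z = -14449/1394 (Z = (-10655 - 3794)/(2*(-65) + 1524) = -14449/(-130 + 1524) = -14449/1394 ≈ -10.365)
F + Z = -16334/36179 - 14449/1394 = -545519967/50433526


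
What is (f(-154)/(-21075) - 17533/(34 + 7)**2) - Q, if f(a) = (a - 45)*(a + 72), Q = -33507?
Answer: 1186658063492/35427075 ≈ 33496.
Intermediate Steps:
f(a) = (-45 + a)*(72 + a)
(f(-154)/(-21075) - 17533/(34 + 7)**2) - Q = ((-3240 + (-154)**2 + 27*(-154))/(-21075) - 17533/(34 + 7)**2) - 1*(-33507) = ((-3240 + 23716 - 4158)*(-1/21075) - 17533/(41**2)) + 33507 = (16318*(-1/21075) - 17533/1681) + 33507 = (-16318/21075 - 17533*1/1681) + 33507 = (-16318/21075 - 17533/1681) + 33507 = -396938533/35427075 + 33507 = 1186658063492/35427075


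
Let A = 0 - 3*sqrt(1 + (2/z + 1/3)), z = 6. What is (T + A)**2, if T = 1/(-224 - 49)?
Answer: 1117936/74529 + 2*sqrt(15)/273 ≈ 15.028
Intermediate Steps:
A = -sqrt(15) (A = 0 - 3*sqrt(1 + (2/6 + 1/3)) = 0 - 3*sqrt(1 + (2*(1/6) + 1*(1/3))) = 0 - 3*sqrt(1 + (1/3 + 1/3)) = 0 - 3*sqrt(1 + 2/3) = 0 - sqrt(15) = -sqrt(15) ≈ -3.8730)
T = -1/273 (T = 1/(-273) = -1/273 ≈ -0.0036630)
(T + A)**2 = (-1/273 - sqrt(15))**2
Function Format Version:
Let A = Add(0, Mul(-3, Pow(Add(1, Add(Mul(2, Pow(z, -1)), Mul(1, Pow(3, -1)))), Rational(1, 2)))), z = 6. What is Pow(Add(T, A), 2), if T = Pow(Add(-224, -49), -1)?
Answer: Add(Rational(1117936, 74529), Mul(Rational(2, 273), Pow(15, Rational(1, 2)))) ≈ 15.028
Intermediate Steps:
A = Mul(-1, Pow(15, Rational(1, 2))) (A = Add(0, Mul(-3, Pow(Add(1, Add(Mul(2, Pow(6, -1)), Mul(1, Pow(3, -1)))), Rational(1, 2)))) = Add(0, Mul(-3, Pow(Add(1, Add(Mul(2, Rational(1, 6)), Mul(1, Rational(1, 3)))), Rational(1, 2)))) = Add(0, Mul(-3, Pow(Add(1, Add(Rational(1, 3), Rational(1, 3))), Rational(1, 2)))) = Add(0, Mul(-3, Pow(Add(1, Rational(2, 3)), Rational(1, 2)))) = Add(0, Mul(-3, Pow(Rational(5, 3), Rational(1, 2)))) = Add(0, Mul(-3, Mul(Rational(1, 3), Pow(15, Rational(1, 2))))) = Add(0, Mul(-1, Pow(15, Rational(1, 2)))) = Mul(-1, Pow(15, Rational(1, 2))) ≈ -3.8730)
T = Rational(-1, 273) (T = Pow(-273, -1) = Rational(-1, 273) ≈ -0.0036630)
Pow(Add(T, A), 2) = Pow(Add(Rational(-1, 273), Mul(-1, Pow(15, Rational(1, 2)))), 2)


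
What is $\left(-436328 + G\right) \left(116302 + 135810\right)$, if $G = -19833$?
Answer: $-115003662032$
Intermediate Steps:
$\left(-436328 + G\right) \left(116302 + 135810\right) = \left(-436328 - 19833\right) \left(116302 + 135810\right) = \left(-456161\right) 252112 = -115003662032$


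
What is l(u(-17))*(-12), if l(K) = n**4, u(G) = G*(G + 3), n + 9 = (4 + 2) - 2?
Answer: -7500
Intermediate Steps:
n = -5 (n = -9 + ((4 + 2) - 2) = -9 + (6 - 2) = -9 + 4 = -5)
u(G) = G*(3 + G)
l(K) = 625 (l(K) = (-5)**4 = 625)
l(u(-17))*(-12) = 625*(-12) = -7500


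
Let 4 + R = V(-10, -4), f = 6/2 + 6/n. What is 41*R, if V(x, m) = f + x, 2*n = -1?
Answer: -943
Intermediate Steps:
n = -½ (n = (½)*(-1) = -½ ≈ -0.50000)
f = -9 (f = 6/2 + 6/(-½) = 6*(½) + 6*(-2) = 3 - 12 = -9)
V(x, m) = -9 + x
R = -23 (R = -4 + (-9 - 10) = -4 - 19 = -23)
41*R = 41*(-23) = -943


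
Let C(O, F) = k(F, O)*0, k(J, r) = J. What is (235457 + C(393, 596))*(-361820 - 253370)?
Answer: -144850791830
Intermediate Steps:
C(O, F) = 0 (C(O, F) = F*0 = 0)
(235457 + C(393, 596))*(-361820 - 253370) = (235457 + 0)*(-361820 - 253370) = 235457*(-615190) = -144850791830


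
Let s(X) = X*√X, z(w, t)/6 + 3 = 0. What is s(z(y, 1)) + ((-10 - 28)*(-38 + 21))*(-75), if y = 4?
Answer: -48450 - 54*I*√2 ≈ -48450.0 - 76.368*I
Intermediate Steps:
z(w, t) = -18 (z(w, t) = -18 + 6*0 = -18 + 0 = -18)
s(X) = X^(3/2)
s(z(y, 1)) + ((-10 - 28)*(-38 + 21))*(-75) = (-18)^(3/2) + ((-10 - 28)*(-38 + 21))*(-75) = -54*I*√2 - 38*(-17)*(-75) = -54*I*√2 + 646*(-75) = -54*I*√2 - 48450 = -48450 - 54*I*√2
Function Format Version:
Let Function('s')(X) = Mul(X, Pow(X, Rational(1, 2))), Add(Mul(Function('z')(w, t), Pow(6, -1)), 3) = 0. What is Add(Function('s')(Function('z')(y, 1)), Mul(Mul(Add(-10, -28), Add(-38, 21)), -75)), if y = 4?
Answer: Add(-48450, Mul(-54, I, Pow(2, Rational(1, 2)))) ≈ Add(-48450., Mul(-76.368, I))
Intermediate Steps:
Function('z')(w, t) = -18 (Function('z')(w, t) = Add(-18, Mul(6, 0)) = Add(-18, 0) = -18)
Function('s')(X) = Pow(X, Rational(3, 2))
Add(Function('s')(Function('z')(y, 1)), Mul(Mul(Add(-10, -28), Add(-38, 21)), -75)) = Add(Pow(-18, Rational(3, 2)), Mul(Mul(Add(-10, -28), Add(-38, 21)), -75)) = Add(Mul(-54, I, Pow(2, Rational(1, 2))), Mul(Mul(-38, -17), -75)) = Add(Mul(-54, I, Pow(2, Rational(1, 2))), Mul(646, -75)) = Add(Mul(-54, I, Pow(2, Rational(1, 2))), -48450) = Add(-48450, Mul(-54, I, Pow(2, Rational(1, 2))))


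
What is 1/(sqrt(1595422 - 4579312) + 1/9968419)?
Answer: 9968419/296507291409420472291 - 99369377359561*I*sqrt(2983890)/296507291409420472291 ≈ 3.3619e-14 - 0.00057891*I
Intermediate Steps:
1/(sqrt(1595422 - 4579312) + 1/9968419) = 1/(sqrt(-2983890) + 1/9968419) = 1/(I*sqrt(2983890) + 1/9968419) = 1/(1/9968419 + I*sqrt(2983890))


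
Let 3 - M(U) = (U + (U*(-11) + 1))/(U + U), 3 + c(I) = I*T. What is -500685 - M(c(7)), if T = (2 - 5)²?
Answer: -60083159/120 ≈ -5.0069e+5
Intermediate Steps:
T = 9 (T = (-3)² = 9)
c(I) = -3 + 9*I (c(I) = -3 + I*9 = -3 + 9*I)
M(U) = 3 - (1 - 10*U)/(2*U) (M(U) = 3 - (U + (U*(-11) + 1))/(U + U) = 3 - (U + (-11*U + 1))/(2*U) = 3 - (U + (1 - 11*U))*1/(2*U) = 3 - (1 - 10*U)*1/(2*U) = 3 - (1 - 10*U)/(2*U))
-500685 - M(c(7)) = -500685 - (8 - 1/(2*(-3 + 9*7))) = -500685 - (8 - 1/(2*(-3 + 63))) = -500685 - (8 - ½/60) = -500685 - (8 - ½*1/60) = -500685 - (8 - 1/120) = -500685 - 1*959/120 = -500685 - 959/120 = -60083159/120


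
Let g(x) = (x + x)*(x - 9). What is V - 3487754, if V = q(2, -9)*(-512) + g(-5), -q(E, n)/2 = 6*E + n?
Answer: -3484542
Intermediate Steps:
g(x) = 2*x*(-9 + x) (g(x) = (2*x)*(-9 + x) = 2*x*(-9 + x))
q(E, n) = -12*E - 2*n (q(E, n) = -2*(6*E + n) = -2*(n + 6*E) = -12*E - 2*n)
V = 3212 (V = (-12*2 - 2*(-9))*(-512) + 2*(-5)*(-9 - 5) = (-24 + 18)*(-512) + 2*(-5)*(-14) = -6*(-512) + 140 = 3072 + 140 = 3212)
V - 3487754 = 3212 - 3487754 = -3484542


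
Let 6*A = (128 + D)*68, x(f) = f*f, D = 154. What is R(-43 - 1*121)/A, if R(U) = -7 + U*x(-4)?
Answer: -2631/3196 ≈ -0.82322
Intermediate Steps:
x(f) = f²
R(U) = -7 + 16*U (R(U) = -7 + U*(-4)² = -7 + U*16 = -7 + 16*U)
A = 3196 (A = ((128 + 154)*68)/6 = (282*68)/6 = (⅙)*19176 = 3196)
R(-43 - 1*121)/A = (-7 + 16*(-43 - 1*121))/3196 = (-7 + 16*(-43 - 121))*(1/3196) = (-7 + 16*(-164))*(1/3196) = (-7 - 2624)*(1/3196) = -2631*1/3196 = -2631/3196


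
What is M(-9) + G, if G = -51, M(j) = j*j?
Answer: 30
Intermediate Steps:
M(j) = j²
M(-9) + G = (-9)² - 51 = 81 - 51 = 30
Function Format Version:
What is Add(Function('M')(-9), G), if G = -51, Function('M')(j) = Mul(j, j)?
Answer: 30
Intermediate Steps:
Function('M')(j) = Pow(j, 2)
Add(Function('M')(-9), G) = Add(Pow(-9, 2), -51) = Add(81, -51) = 30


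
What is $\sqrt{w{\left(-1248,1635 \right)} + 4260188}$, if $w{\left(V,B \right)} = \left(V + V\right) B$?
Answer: $2 \sqrt{44807} \approx 423.35$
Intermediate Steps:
$w{\left(V,B \right)} = 2 B V$ ($w{\left(V,B \right)} = 2 V B = 2 B V$)
$\sqrt{w{\left(-1248,1635 \right)} + 4260188} = \sqrt{2 \cdot 1635 \left(-1248\right) + 4260188} = \sqrt{-4080960 + 4260188} = \sqrt{179228} = 2 \sqrt{44807}$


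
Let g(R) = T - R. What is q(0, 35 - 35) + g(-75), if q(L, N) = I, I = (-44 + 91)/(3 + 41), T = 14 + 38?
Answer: 5635/44 ≈ 128.07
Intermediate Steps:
T = 52
g(R) = 52 - R
I = 47/44 ≈ 1.0682
q(L, N) = 47/44
q(0, 35 - 35) + g(-75) = 47/44 + (52 - 1*(-75)) = 47/44 + (52 + 75) = 47/44 + 127 = 5635/44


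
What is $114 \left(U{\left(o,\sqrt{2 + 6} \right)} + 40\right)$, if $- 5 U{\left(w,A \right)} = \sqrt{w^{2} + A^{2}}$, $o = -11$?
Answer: $4560 - \frac{114 \sqrt{129}}{5} \approx 4301.0$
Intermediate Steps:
$U{\left(w,A \right)} = - \frac{\sqrt{A^{2} + w^{2}}}{5}$ ($U{\left(w,A \right)} = - \frac{\sqrt{w^{2} + A^{2}}}{5} = - \frac{\sqrt{A^{2} + w^{2}}}{5}$)
$114 \left(U{\left(o,\sqrt{2 + 6} \right)} + 40\right) = 114 \left(- \frac{\sqrt{\left(\sqrt{2 + 6}\right)^{2} + \left(-11\right)^{2}}}{5} + 40\right) = 114 \left(- \frac{\sqrt{\left(\sqrt{8}\right)^{2} + 121}}{5} + 40\right) = 114 \left(- \frac{\sqrt{\left(2 \sqrt{2}\right)^{2} + 121}}{5} + 40\right) = 114 \left(- \frac{\sqrt{8 + 121}}{5} + 40\right) = 114 \left(- \frac{\sqrt{129}}{5} + 40\right) = 114 \left(40 - \frac{\sqrt{129}}{5}\right) = 4560 - \frac{114 \sqrt{129}}{5}$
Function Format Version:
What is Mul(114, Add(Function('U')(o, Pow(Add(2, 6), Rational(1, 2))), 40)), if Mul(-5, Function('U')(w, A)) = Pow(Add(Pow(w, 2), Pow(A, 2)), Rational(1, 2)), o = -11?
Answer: Add(4560, Mul(Rational(-114, 5), Pow(129, Rational(1, 2)))) ≈ 4301.0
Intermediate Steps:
Function('U')(w, A) = Mul(Rational(-1, 5), Pow(Add(Pow(A, 2), Pow(w, 2)), Rational(1, 2))) (Function('U')(w, A) = Mul(Rational(-1, 5), Pow(Add(Pow(w, 2), Pow(A, 2)), Rational(1, 2))) = Mul(Rational(-1, 5), Pow(Add(Pow(A, 2), Pow(w, 2)), Rational(1, 2))))
Mul(114, Add(Function('U')(o, Pow(Add(2, 6), Rational(1, 2))), 40)) = Mul(114, Add(Mul(Rational(-1, 5), Pow(Add(Pow(Pow(Add(2, 6), Rational(1, 2)), 2), Pow(-11, 2)), Rational(1, 2))), 40)) = Mul(114, Add(Mul(Rational(-1, 5), Pow(Add(Pow(Pow(8, Rational(1, 2)), 2), 121), Rational(1, 2))), 40)) = Mul(114, Add(Mul(Rational(-1, 5), Pow(Add(Pow(Mul(2, Pow(2, Rational(1, 2))), 2), 121), Rational(1, 2))), 40)) = Mul(114, Add(Mul(Rational(-1, 5), Pow(Add(8, 121), Rational(1, 2))), 40)) = Mul(114, Add(Mul(Rational(-1, 5), Pow(129, Rational(1, 2))), 40)) = Mul(114, Add(40, Mul(Rational(-1, 5), Pow(129, Rational(1, 2))))) = Add(4560, Mul(Rational(-114, 5), Pow(129, Rational(1, 2))))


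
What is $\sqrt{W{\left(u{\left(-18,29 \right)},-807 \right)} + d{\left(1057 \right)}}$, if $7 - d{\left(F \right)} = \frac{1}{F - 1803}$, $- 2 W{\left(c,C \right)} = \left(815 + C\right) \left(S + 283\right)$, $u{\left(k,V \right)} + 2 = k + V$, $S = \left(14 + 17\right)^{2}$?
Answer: $\frac{i \sqrt{2765327258}}{746} \approx 70.491 i$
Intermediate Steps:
$S = 961$ ($S = 31^{2} = 961$)
$u{\left(k,V \right)} = -2 + V + k$ ($u{\left(k,V \right)} = -2 + \left(k + V\right) = -2 + \left(V + k\right) = -2 + V + k$)
$W{\left(c,C \right)} = -506930 - 622 C$ ($W{\left(c,C \right)} = - \frac{\left(815 + C\right) \left(961 + 283\right)}{2} = - \frac{\left(815 + C\right) 1244}{2} = - \frac{1013860 + 1244 C}{2} = -506930 - 622 C$)
$d{\left(F \right)} = 7 - \frac{1}{-1803 + F}$ ($d{\left(F \right)} = 7 - \frac{1}{F - 1803} = 7 - \frac{1}{-1803 + F}$)
$\sqrt{W{\left(u{\left(-18,29 \right)},-807 \right)} + d{\left(1057 \right)}} = \sqrt{\left(-506930 - -501954\right) + \frac{-12622 + 7 \cdot 1057}{-1803 + 1057}} = \sqrt{\left(-506930 + 501954\right) + \frac{-12622 + 7399}{-746}} = \sqrt{-4976 - - \frac{5223}{746}} = \sqrt{-4976 + \frac{5223}{746}} = \sqrt{- \frac{3706873}{746}} = \frac{i \sqrt{2765327258}}{746}$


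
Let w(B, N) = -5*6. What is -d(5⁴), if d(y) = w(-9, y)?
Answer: 30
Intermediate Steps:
w(B, N) = -30
d(y) = -30
-d(5⁴) = -1*(-30) = 30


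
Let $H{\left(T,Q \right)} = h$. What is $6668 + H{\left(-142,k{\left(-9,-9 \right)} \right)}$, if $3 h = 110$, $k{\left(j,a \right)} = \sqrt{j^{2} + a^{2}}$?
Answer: $\frac{20114}{3} \approx 6704.7$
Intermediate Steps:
$k{\left(j,a \right)} = \sqrt{a^{2} + j^{2}}$
$h = \frac{110}{3}$ ($h = \frac{1}{3} \cdot 110 = \frac{110}{3} \approx 36.667$)
$H{\left(T,Q \right)} = \frac{110}{3}$
$6668 + H{\left(-142,k{\left(-9,-9 \right)} \right)} = 6668 + \frac{110}{3} = \frac{20114}{3}$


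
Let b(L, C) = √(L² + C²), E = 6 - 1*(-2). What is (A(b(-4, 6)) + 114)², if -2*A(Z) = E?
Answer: 12100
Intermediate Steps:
E = 8 (E = 6 + 2 = 8)
b(L, C) = √(C² + L²)
A(Z) = -4 (A(Z) = -½*8 = -4)
(A(b(-4, 6)) + 114)² = (-4 + 114)² = 110² = 12100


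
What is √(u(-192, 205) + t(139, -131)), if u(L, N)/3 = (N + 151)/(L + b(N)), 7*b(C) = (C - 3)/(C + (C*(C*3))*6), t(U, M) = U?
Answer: √34499442668283940849/508472059 ≈ 11.552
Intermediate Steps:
b(C) = (-3 + C)/(7*(C + 18*C²)) (b(C) = ((C - 3)/(C + (C*(C*3))*6))/7 = ((-3 + C)/(C + (C*(3*C))*6))/7 = ((-3 + C)/(C + (3*C²)*6))/7 = ((-3 + C)/(C + 18*C²))/7 = (-3 + C)/(7*(C + 18*C²)))
u(L, N) = 3*(151 + N)/(L + (-3 + N)/(7*N*(1 + 18*N))) (u(L, N) = 3*((N + 151)/(L + (-3 + N)/(7*N*(1 + 18*N)))) = 3*((151 + N)/(L + (-3 + N)/(7*N*(1 + 18*N)))) = 3*(151 + N)/(L + (-3 + N)/(7*N*(1 + 18*N))))
√(u(-192, 205) + t(139, -131)) = √(21*205*(1 + 18*205)*(151 + 205)/(-3 + 205 + 7*(-192)*205*(1 + 18*205)) + 139) = √(21*205*(1 + 3690)*356/(-3 + 205 + 7*(-192)*205*(1 + 3690)) + 139) = √(21*205*3691*356/(-3 + 205 + 7*(-192)*205*3691) + 139) = √(21*205*3691*356/(-3 + 205 - 1016944320) + 139) = √(21*205*3691*356/(-1016944118) + 139) = √(21*205*(-1/1016944118)*3691*356 + 139) = √(-2828376390/508472059 + 139) = √(67849239811/508472059) = √34499442668283940849/508472059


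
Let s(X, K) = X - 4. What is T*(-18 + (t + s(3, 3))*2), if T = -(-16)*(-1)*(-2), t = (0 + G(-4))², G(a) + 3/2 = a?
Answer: 1296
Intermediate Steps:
G(a) = -3/2 + a
s(X, K) = -4 + X
t = 121/4 (t = (0 + (-3/2 - 4))² = (0 - 11/2)² = (-11/2)² = 121/4 ≈ 30.250)
T = 32 (T = -4*4*(-2) = -16*(-2) = 32)
T*(-18 + (t + s(3, 3))*2) = 32*(-18 + (121/4 + (-4 + 3))*2) = 32*(-18 + (121/4 - 1)*2) = 32*(-18 + (117/4)*2) = 32*(-18 + 117/2) = 32*(81/2) = 1296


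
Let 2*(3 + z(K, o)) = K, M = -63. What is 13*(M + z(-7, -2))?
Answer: -1807/2 ≈ -903.50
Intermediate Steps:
z(K, o) = -3 + K/2
13*(M + z(-7, -2)) = 13*(-63 + (-3 + (½)*(-7))) = 13*(-63 + (-3 - 7/2)) = 13*(-63 - 13/2) = 13*(-139/2) = -1807/2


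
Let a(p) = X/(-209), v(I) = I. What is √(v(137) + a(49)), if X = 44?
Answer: √49381/19 ≈ 11.696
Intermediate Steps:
a(p) = -4/19 (a(p) = 44/(-209) = 44*(-1/209) = -4/19)
√(v(137) + a(49)) = √(137 - 4/19) = √(2599/19) = √49381/19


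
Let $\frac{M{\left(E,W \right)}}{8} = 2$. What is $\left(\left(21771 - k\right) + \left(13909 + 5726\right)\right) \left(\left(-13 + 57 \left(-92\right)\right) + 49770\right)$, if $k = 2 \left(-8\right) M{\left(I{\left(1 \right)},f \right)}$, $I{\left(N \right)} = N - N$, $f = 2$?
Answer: $1854500606$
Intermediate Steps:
$I{\left(N \right)} = 0$
$M{\left(E,W \right)} = 16$ ($M{\left(E,W \right)} = 8 \cdot 2 = 16$)
$k = -256$ ($k = 2 \left(-8\right) 16 = \left(-16\right) 16 = -256$)
$\left(\left(21771 - k\right) + \left(13909 + 5726\right)\right) \left(\left(-13 + 57 \left(-92\right)\right) + 49770\right) = \left(\left(21771 - -256\right) + \left(13909 + 5726\right)\right) \left(\left(-13 + 57 \left(-92\right)\right) + 49770\right) = \left(\left(21771 + 256\right) + 19635\right) \left(\left(-13 - 5244\right) + 49770\right) = \left(22027 + 19635\right) \left(-5257 + 49770\right) = 41662 \cdot 44513 = 1854500606$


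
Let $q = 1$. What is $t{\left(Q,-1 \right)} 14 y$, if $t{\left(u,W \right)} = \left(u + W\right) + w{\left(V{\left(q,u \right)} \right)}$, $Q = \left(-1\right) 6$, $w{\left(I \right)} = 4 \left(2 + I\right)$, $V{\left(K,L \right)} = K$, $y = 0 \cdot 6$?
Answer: $0$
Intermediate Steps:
$y = 0$
$w{\left(I \right)} = 8 + 4 I$
$Q = -6$
$t{\left(u,W \right)} = 12 + W + u$ ($t{\left(u,W \right)} = \left(u + W\right) + \left(8 + 4 \cdot 1\right) = \left(W + u\right) + \left(8 + 4\right) = \left(W + u\right) + 12 = 12 + W + u$)
$t{\left(Q,-1 \right)} 14 y = \left(12 - 1 - 6\right) 14 \cdot 0 = 5 \cdot 14 \cdot 0 = 70 \cdot 0 = 0$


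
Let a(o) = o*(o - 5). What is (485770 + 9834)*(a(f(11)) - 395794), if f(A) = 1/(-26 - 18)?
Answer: -94940003972663/484 ≈ -1.9616e+11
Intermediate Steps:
f(A) = -1/44 (f(A) = 1/(-44) = -1/44)
a(o) = o*(-5 + o)
(485770 + 9834)*(a(f(11)) - 395794) = (485770 + 9834)*(-(-5 - 1/44)/44 - 395794) = 495604*(-1/44*(-221/44) - 395794) = 495604*(221/1936 - 395794) = 495604*(-766256963/1936) = -94940003972663/484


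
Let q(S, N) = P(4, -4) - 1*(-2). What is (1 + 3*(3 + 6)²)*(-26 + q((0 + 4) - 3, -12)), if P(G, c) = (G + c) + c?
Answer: -6832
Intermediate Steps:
P(G, c) = G + 2*c
q(S, N) = -2 (q(S, N) = (4 + 2*(-4)) - 1*(-2) = (4 - 8) + 2 = -4 + 2 = -2)
(1 + 3*(3 + 6)²)*(-26 + q((0 + 4) - 3, -12)) = (1 + 3*(3 + 6)²)*(-26 - 2) = (1 + 3*9²)*(-28) = (1 + 3*81)*(-28) = (1 + 243)*(-28) = 244*(-28) = -6832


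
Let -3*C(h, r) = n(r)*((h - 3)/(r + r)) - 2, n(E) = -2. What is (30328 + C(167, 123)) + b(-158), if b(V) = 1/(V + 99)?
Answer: 16104749/531 ≈ 30329.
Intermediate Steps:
b(V) = 1/(99 + V)
C(h, r) = 2/3 + (-3 + h)/(3*r) (C(h, r) = -(-2*(h - 3)/(r + r) - 2)/3 = -(-2*(-3 + h)/(2*r) - 2)/3 = -(-2*(-3 + h)*1/(2*r) - 2)/3 = -(-(-3 + h)/r - 2)/3 = -(-2 - (-3 + h)/r)/3 = 2/3 + (-3 + h)/(3*r))
(30328 + C(167, 123)) + b(-158) = (30328 + (1/3)*(-3 + 167 + 2*123)/123) + 1/(99 - 158) = (30328 + (1/3)*(1/123)*(-3 + 167 + 246)) + 1/(-59) = (30328 + (1/3)*(1/123)*410) - 1/59 = (30328 + 10/9) - 1/59 = 272962/9 - 1/59 = 16104749/531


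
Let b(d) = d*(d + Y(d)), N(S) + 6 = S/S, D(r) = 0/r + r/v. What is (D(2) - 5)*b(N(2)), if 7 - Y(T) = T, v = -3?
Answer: 595/3 ≈ 198.33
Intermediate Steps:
D(r) = -r/3 (D(r) = 0/r + r/(-3) = 0 + r*(-1/3) = 0 - r/3 = -r/3)
Y(T) = 7 - T
N(S) = -5 (N(S) = -6 + S/S = -6 + 1 = -5)
b(d) = 7*d (b(d) = d*(d + (7 - d)) = d*7 = 7*d)
(D(2) - 5)*b(N(2)) = (-1/3*2 - 5)*(7*(-5)) = (-2/3 - 5)*(-35) = -17/3*(-35) = 595/3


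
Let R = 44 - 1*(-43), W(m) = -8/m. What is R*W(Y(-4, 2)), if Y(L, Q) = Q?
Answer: -348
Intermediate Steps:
R = 87 (R = 44 + 43 = 87)
R*W(Y(-4, 2)) = 87*(-8/2) = 87*(-8*1/2) = 87*(-4) = -348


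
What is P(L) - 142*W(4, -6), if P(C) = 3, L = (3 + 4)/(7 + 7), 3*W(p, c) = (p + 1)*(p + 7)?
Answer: -7801/3 ≈ -2600.3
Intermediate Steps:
W(p, c) = (1 + p)*(7 + p)/3 (W(p, c) = ((p + 1)*(p + 7))/3 = ((1 + p)*(7 + p))/3 = (1 + p)*(7 + p)/3)
L = ½ (L = 7/14 = 7*(1/14) = ½ ≈ 0.50000)
P(L) - 142*W(4, -6) = 3 - 142*(7/3 + (⅓)*4² + (8/3)*4) = 3 - 142*(7/3 + (⅓)*16 + 32/3) = 3 - 142*(7/3 + 16/3 + 32/3) = 3 - 142*55/3 = 3 - 7810/3 = -7801/3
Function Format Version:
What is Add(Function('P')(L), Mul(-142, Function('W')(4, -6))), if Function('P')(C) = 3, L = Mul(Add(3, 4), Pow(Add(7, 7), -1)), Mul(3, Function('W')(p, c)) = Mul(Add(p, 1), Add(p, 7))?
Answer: Rational(-7801, 3) ≈ -2600.3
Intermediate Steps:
Function('W')(p, c) = Mul(Rational(1, 3), Add(1, p), Add(7, p)) (Function('W')(p, c) = Mul(Rational(1, 3), Mul(Add(p, 1), Add(p, 7))) = Mul(Rational(1, 3), Mul(Add(1, p), Add(7, p))) = Mul(Rational(1, 3), Add(1, p), Add(7, p)))
L = Rational(1, 2) (L = Mul(7, Pow(14, -1)) = Mul(7, Rational(1, 14)) = Rational(1, 2) ≈ 0.50000)
Add(Function('P')(L), Mul(-142, Function('W')(4, -6))) = Add(3, Mul(-142, Add(Rational(7, 3), Mul(Rational(1, 3), Pow(4, 2)), Mul(Rational(8, 3), 4)))) = Add(3, Mul(-142, Add(Rational(7, 3), Mul(Rational(1, 3), 16), Rational(32, 3)))) = Add(3, Mul(-142, Add(Rational(7, 3), Rational(16, 3), Rational(32, 3)))) = Add(3, Mul(-142, Rational(55, 3))) = Add(3, Rational(-7810, 3)) = Rational(-7801, 3)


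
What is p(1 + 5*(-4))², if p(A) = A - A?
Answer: 0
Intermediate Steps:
p(A) = 0
p(1 + 5*(-4))² = 0² = 0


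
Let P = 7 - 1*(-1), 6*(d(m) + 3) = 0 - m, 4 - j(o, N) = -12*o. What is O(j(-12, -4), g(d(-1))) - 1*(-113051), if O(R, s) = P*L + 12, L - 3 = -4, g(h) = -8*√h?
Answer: 113055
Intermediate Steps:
j(o, N) = 4 + 12*o (j(o, N) = 4 - (-12)*o = 4 + 12*o)
d(m) = -3 - m/6 (d(m) = -3 + (0 - m)/6 = -3 + (-m)/6 = -3 - m/6)
P = 8 (P = 7 + 1 = 8)
L = -1 (L = 3 - 4 = -1)
O(R, s) = 4 (O(R, s) = 8*(-1) + 12 = -8 + 12 = 4)
O(j(-12, -4), g(d(-1))) - 1*(-113051) = 4 - 1*(-113051) = 4 + 113051 = 113055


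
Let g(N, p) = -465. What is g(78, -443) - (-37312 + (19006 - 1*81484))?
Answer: 99325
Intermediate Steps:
g(78, -443) - (-37312 + (19006 - 1*81484)) = -465 - (-37312 + (19006 - 1*81484)) = -465 - (-37312 + (19006 - 81484)) = -465 - (-37312 - 62478) = -465 - 1*(-99790) = -465 + 99790 = 99325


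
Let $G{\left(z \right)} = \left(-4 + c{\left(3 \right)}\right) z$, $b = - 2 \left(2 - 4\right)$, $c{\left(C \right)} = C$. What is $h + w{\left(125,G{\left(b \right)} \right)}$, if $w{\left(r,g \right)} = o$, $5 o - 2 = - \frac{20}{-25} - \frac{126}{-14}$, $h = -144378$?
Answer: $- \frac{3609391}{25} \approx -1.4438 \cdot 10^{5}$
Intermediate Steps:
$b = 4$ ($b = \left(-2\right) \left(-2\right) = 4$)
$G{\left(z \right)} = - z$ ($G{\left(z \right)} = \left(-4 + 3\right) z = - z$)
$o = \frac{59}{25}$ ($o = \frac{2}{5} + \frac{- \frac{20}{-25} - \frac{126}{-14}}{5} = \frac{2}{5} + \frac{\left(-20\right) \left(- \frac{1}{25}\right) - -9}{5} = \frac{2}{5} + \frac{\frac{4}{5} + 9}{5} = \frac{2}{5} + \frac{1}{5} \cdot \frac{49}{5} = \frac{2}{5} + \frac{49}{25} = \frac{59}{25} \approx 2.36$)
$w{\left(r,g \right)} = \frac{59}{25}$
$h + w{\left(125,G{\left(b \right)} \right)} = -144378 + \frac{59}{25} = - \frac{3609391}{25}$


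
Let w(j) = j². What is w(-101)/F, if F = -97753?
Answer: -10201/97753 ≈ -0.10435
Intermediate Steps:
w(-101)/F = (-101)²/(-97753) = 10201*(-1/97753) = -10201/97753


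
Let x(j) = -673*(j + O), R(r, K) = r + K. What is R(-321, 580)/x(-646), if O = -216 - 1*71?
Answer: 259/627909 ≈ 0.00041248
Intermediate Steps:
R(r, K) = K + r
O = -287 (O = -216 - 71 = -287)
x(j) = 193151 - 673*j (x(j) = -673*(j - 287) = -673*(-287 + j) = 193151 - 673*j)
R(-321, 580)/x(-646) = (580 - 321)/(193151 - 673*(-646)) = 259/(193151 + 434758) = 259/627909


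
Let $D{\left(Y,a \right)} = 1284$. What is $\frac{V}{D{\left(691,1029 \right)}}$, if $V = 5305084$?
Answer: $\frac{1326271}{321} \approx 4131.7$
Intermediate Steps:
$\frac{V}{D{\left(691,1029 \right)}} = \frac{5305084}{1284} = 5305084 \cdot \frac{1}{1284} = \frac{1326271}{321}$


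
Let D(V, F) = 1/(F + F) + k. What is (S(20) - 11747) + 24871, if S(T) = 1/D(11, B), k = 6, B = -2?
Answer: 301856/23 ≈ 13124.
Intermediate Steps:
D(V, F) = 6 + 1/(2*F) (D(V, F) = 1/(F + F) + 6 = 1/(2*F) + 6 = 6 + 1/(2*F))
S(T) = 4/23 (S(T) = 1/(6 + (1/2)/(-2)) = 1/(6 + (1/2)*(-1/2)) = 1/(6 - 1/4) = 1/(23/4) = 4/23)
(S(20) - 11747) + 24871 = (4/23 - 11747) + 24871 = -270177/23 + 24871 = 301856/23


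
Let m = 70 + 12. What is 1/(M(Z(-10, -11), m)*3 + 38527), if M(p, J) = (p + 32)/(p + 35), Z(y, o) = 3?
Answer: 38/1464131 ≈ 2.5954e-5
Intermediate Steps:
m = 82
M(p, J) = (32 + p)/(35 + p)
1/(M(Z(-10, -11), m)*3 + 38527) = 1/(((32 + 3)/(35 + 3))*3 + 38527) = 1/((35/38)*3 + 38527) = 1/(105/38 + 38527) = 1/(1464131/38) = 38/1464131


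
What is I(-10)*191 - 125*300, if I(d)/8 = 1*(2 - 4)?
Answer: -40556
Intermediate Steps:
I(d) = -16 (I(d) = 8*(1*(2 - 4)) = 8*(1*(-2)) = 8*(-2) = -16)
I(-10)*191 - 125*300 = -16*191 - 125*300 = -3056 - 37500 = -40556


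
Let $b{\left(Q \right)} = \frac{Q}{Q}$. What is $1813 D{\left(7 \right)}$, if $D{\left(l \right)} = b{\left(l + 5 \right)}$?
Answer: $1813$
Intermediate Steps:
$b{\left(Q \right)} = 1$
$D{\left(l \right)} = 1$
$1813 D{\left(7 \right)} = 1813 \cdot 1 = 1813$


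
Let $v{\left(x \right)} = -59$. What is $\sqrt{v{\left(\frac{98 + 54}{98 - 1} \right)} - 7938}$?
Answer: $i \sqrt{7997} \approx 89.426 i$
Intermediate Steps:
$\sqrt{v{\left(\frac{98 + 54}{98 - 1} \right)} - 7938} = \sqrt{-59 - 7938} = \sqrt{-7997} = i \sqrt{7997}$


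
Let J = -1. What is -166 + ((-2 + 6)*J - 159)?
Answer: -329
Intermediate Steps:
-166 + ((-2 + 6)*J - 159) = -166 + ((-2 + 6)*(-1) - 159) = -166 + (4*(-1) - 159) = -166 + (-4 - 159) = -166 - 163 = -329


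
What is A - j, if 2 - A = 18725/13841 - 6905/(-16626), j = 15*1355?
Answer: -4677145124473/230120466 ≈ -20325.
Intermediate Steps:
j = 20325
A = 53346977/230120466 (A = 2 - (18725/13841 - 6905/(-16626)) = 2 - (18725*(1/13841) - 6905*(-1/16626)) = 2 - (18725/13841 + 6905/16626) = 2 - 1*406893955/230120466 = 2 - 406893955/230120466 = 53346977/230120466 ≈ 0.23182)
A - j = 53346977/230120466 - 1*20325 = 53346977/230120466 - 20325 = -4677145124473/230120466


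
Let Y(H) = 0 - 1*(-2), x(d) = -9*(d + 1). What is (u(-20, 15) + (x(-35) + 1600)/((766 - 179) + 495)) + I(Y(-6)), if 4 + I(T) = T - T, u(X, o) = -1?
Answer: -1752/541 ≈ -3.2384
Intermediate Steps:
x(d) = -9 - 9*d (x(d) = -9*(1 + d) = -9 - 9*d)
Y(H) = 2 (Y(H) = 0 + 2 = 2)
I(T) = -4 (I(T) = -4 + (T - T) = -4 + 0 = -4)
(u(-20, 15) + (x(-35) + 1600)/((766 - 179) + 495)) + I(Y(-6)) = (-1 + ((-9 - 9*(-35)) + 1600)/((766 - 179) + 495)) - 4 = (-1 + ((-9 + 315) + 1600)/(587 + 495)) - 4 = (-1 + (306 + 1600)/1082) - 4 = (-1 + 1906*(1/1082)) - 4 = (-1 + 953/541) - 4 = 412/541 - 4 = -1752/541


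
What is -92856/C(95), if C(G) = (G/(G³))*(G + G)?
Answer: -4410660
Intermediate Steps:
C(G) = 2/G (C(G) = (G/G³)*(2*G) = (2*G)/G² = 2/G)
-92856/C(95) = -92856/(2/95) = -92856/(2*(1/95)) = -92856/2/95 = -92856*95/2 = -4410660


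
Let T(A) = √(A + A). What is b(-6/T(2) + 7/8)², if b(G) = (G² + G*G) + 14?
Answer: 543169/1024 ≈ 530.44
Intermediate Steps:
T(A) = √2*√A (T(A) = √(2*A) = √2*√A)
b(G) = 14 + 2*G² (b(G) = (G² + G²) + 14 = 2*G² + 14 = 14 + 2*G²)
b(-6/T(2) + 7/8)² = (14 + 2*(-6/(√2*√2) + 7/8)²)² = (14 + 2*(-6/2 + 7*(⅛))²)² = (14 + 2*(-6*½ + 7/8)²)² = (14 + 2*(-3 + 7/8)²)² = (14 + 2*(-17/8)²)² = (14 + 2*(289/64))² = (14 + 289/32)² = (737/32)² = 543169/1024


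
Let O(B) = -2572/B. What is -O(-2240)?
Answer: -643/560 ≈ -1.1482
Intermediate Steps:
-O(-2240) = -(-2572)/(-2240) = -(-2572)*(-1)/2240 = -1*643/560 = -643/560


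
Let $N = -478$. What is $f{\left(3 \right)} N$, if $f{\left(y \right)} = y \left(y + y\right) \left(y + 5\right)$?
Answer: $-68832$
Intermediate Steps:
$f{\left(y \right)} = 2 y^{2} \left(5 + y\right)$ ($f{\left(y \right)} = y 2 y \left(5 + y\right) = 2 y^{2} \left(5 + y\right)$)
$f{\left(3 \right)} N = 2 \cdot 3^{2} \left(5 + 3\right) \left(-478\right) = 2 \cdot 9 \cdot 8 \left(-478\right) = 144 \left(-478\right) = -68832$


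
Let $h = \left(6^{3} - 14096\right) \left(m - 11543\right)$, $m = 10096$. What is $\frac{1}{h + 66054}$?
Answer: $\frac{1}{20150414} \approx 4.9627 \cdot 10^{-8}$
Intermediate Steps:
$h = 20084360$ ($h = \left(6^{3} - 14096\right) \left(10096 - 11543\right) = \left(216 - 14096\right) \left(-1447\right) = \left(-13880\right) \left(-1447\right) = 20084360$)
$\frac{1}{h + 66054} = \frac{1}{20084360 + 66054} = \frac{1}{20150414}$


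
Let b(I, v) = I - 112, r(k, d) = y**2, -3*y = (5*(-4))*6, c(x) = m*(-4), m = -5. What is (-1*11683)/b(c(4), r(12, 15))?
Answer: 11683/92 ≈ 126.99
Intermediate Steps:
c(x) = 20 (c(x) = -5*(-4) = 20)
y = 40 (y = -5*(-4)*6/3 = -(-20)*6/3 = -1/3*(-120) = 40)
r(k, d) = 1600 (r(k, d) = 40**2 = 1600)
b(I, v) = -112 + I
(-1*11683)/b(c(4), r(12, 15)) = (-1*11683)/(-112 + 20) = -11683/(-92) = -11683*(-1/92) = 11683/92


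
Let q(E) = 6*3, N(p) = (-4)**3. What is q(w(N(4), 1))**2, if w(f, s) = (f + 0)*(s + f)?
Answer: 324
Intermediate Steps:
N(p) = -64
w(f, s) = f*(f + s)
q(E) = 18
q(w(N(4), 1))**2 = 18**2 = 324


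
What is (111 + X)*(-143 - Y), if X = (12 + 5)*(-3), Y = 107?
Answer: -15000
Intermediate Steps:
X = -51 (X = 17*(-3) = -51)
(111 + X)*(-143 - Y) = (111 - 51)*(-143 - 1*107) = 60*(-143 - 107) = 60*(-250) = -15000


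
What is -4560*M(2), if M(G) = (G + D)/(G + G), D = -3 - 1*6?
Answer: 7980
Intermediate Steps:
D = -9 (D = -3 - 6 = -9)
M(G) = (-9 + G)/(2*G) (M(G) = (G - 9)/(G + G) = (-9 + G)/((2*G)) = (-9 + G)*(1/(2*G)) = (-9 + G)/(2*G))
-4560*M(2) = -2280*(-9 + 2)/2 = -2280*(-7)/2 = -4560*(-7/4) = 7980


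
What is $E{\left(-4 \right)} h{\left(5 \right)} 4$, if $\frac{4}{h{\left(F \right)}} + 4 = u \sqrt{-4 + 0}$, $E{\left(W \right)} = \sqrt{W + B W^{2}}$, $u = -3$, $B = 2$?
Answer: $\frac{16 \sqrt{7} \left(-2 + 3 i\right)}{13} \approx -6.5126 + 9.7689 i$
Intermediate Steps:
$E{\left(W \right)} = \sqrt{W + 2 W^{2}}$
$h{\left(F \right)} = \frac{-4 + 6 i}{13}$ ($h{\left(F \right)} = \frac{4}{-4 - 3 \sqrt{-4 + 0}} = \frac{4}{-4 - 3 \sqrt{-4}} = \frac{4}{-4 - 3 \cdot 2 i} = \frac{4}{-4 - 6 i} = 4 \frac{-4 + 6 i}{52} = \frac{-4 + 6 i}{13}$)
$E{\left(-4 \right)} h{\left(5 \right)} 4 = \sqrt{- 4 \left(1 + 2 \left(-4\right)\right)} \left(- \frac{4}{13} + \frac{6 i}{13}\right) 4 = \sqrt{- 4 \left(1 - 8\right)} \left(- \frac{4}{13} + \frac{6 i}{13}\right) 4 = \sqrt{\left(-4\right) \left(-7\right)} \left(- \frac{4}{13} + \frac{6 i}{13}\right) 4 = \sqrt{28} \left(- \frac{4}{13} + \frac{6 i}{13}\right) 4 = 2 \sqrt{7} \left(- \frac{4}{13} + \frac{6 i}{13}\right) 4 = 8 \sqrt{7} \left(- \frac{4}{13} + \frac{6 i}{13}\right)$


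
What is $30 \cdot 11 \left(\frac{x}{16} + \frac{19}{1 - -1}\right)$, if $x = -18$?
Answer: $\frac{11055}{4} \approx 2763.8$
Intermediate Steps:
$30 \cdot 11 \left(\frac{x}{16} + \frac{19}{1 - -1}\right) = 30 \cdot 11 \left(- \frac{18}{16} + \frac{19}{1 - -1}\right) = 330 \left(\left(-18\right) \frac{1}{16} + \frac{19}{1 + 1}\right) = 330 \left(- \frac{9}{8} + \frac{19}{2}\right) = 330 \cdot \frac{67}{8} = \frac{11055}{4}$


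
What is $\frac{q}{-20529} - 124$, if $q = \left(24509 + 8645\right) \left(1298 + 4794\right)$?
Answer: $- \frac{204519764}{20529} \approx -9962.5$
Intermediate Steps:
$q = 201974168$ ($q = 33154 \cdot 6092 = 201974168$)
$\frac{q}{-20529} - 124 = \frac{201974168}{-20529} - 124 = 201974168 \left(- \frac{1}{20529}\right) - 124 = - \frac{201974168}{20529} - 124 = - \frac{204519764}{20529}$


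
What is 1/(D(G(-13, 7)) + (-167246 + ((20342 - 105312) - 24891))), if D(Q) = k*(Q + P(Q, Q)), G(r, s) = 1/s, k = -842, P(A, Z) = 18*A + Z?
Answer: -7/1956589 ≈ -3.5777e-6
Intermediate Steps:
P(A, Z) = Z + 18*A
D(Q) = -16840*Q (D(Q) = -842*(Q + (Q + 18*Q)) = -842*(Q + 19*Q) = -16840*Q)
1/(D(G(-13, 7)) + (-167246 + ((20342 - 105312) - 24891))) = 1/(-16840/7 + (-167246 + ((20342 - 105312) - 24891))) = 1/(-16840*⅐ + (-167246 + (-84970 - 24891))) = 1/(-16840/7 + (-167246 - 109861)) = 1/(-16840/7 - 277107) = 1/(-1956589/7) = -7/1956589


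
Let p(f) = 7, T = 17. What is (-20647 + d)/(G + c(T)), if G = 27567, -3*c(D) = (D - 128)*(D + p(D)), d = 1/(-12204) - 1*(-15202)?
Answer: -66450781/347264820 ≈ -0.19135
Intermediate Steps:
d = 185525207/12204 (d = -1/12204 + 15202 = 185525207/12204 ≈ 15202.)
c(D) = -(-128 + D)*(7 + D)/3 (c(D) = -(D - 128)*(D + 7)/3 = -(-128 + D)*(7 + D)/3)
(-20647 + d)/(G + c(T)) = (-20647 + 185525207/12204)/(27567 + (896/3 - ⅓*17² + (121/3)*17)) = -66450781/(12204*(27567 + (896/3 - ⅓*289 + 2057/3))) = -66450781/(12204*(27567 + (896/3 - 289/3 + 2057/3))) = -66450781/(12204*(27567 + 888)) = -66450781/12204/28455 = -66450781/12204*1/28455 = -66450781/347264820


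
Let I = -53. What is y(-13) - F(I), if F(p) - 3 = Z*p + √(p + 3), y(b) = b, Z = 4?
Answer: 196 - 5*I*√2 ≈ 196.0 - 7.0711*I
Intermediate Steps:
F(p) = 3 + √(3 + p) + 4*p (F(p) = 3 + (4*p + √(p + 3)) = 3 + (4*p + √(3 + p)) = 3 + (√(3 + p) + 4*p) = 3 + √(3 + p) + 4*p)
y(-13) - F(I) = -13 - (3 + √(3 - 53) + 4*(-53)) = -13 - (3 + √(-50) - 212) = -13 - (3 + 5*I*√2 - 212) = -13 - (-209 + 5*I*√2) = -13 + (209 - 5*I*√2) = 196 - 5*I*√2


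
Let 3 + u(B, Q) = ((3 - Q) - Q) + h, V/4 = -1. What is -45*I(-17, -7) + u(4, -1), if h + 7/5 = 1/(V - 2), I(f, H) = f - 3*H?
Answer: -5387/30 ≈ -179.57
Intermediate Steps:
V = -4 (V = 4*(-1) = -4)
h = -47/30 (h = -7/5 + 1/(-4 - 2) = -7/5 + 1/(-6) = -7/5 - ⅙ = -47/30 ≈ -1.5667)
u(B, Q) = -47/30 - 2*Q (u(B, Q) = -3 + (((3 - Q) - Q) - 47/30) = -3 + ((3 - 2*Q) - 47/30) = -3 + (43/30 - 2*Q) = -47/30 - 2*Q)
-45*I(-17, -7) + u(4, -1) = -45*(-17 - 3*(-7)) + (-47/30 - 2*(-1)) = -45*(-17 + 21) + (-47/30 + 2) = -45*4 + 13/30 = -180 + 13/30 = -5387/30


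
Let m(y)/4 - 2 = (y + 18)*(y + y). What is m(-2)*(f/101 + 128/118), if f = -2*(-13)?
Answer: -1983504/5959 ≈ -332.86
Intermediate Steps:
m(y) = 8 + 8*y*(18 + y) (m(y) = 8 + 4*((y + 18)*(y + y)) = 8 + 4*((18 + y)*(2*y)) = 8 + 4*(2*y*(18 + y)) = 8 + 8*y*(18 + y))
f = 26
m(-2)*(f/101 + 128/118) = (8 + 8*(-2)² + 144*(-2))*(26/101 + 128/118) = (8 + 8*4 - 288)*(26*(1/101) + 128*(1/118)) = (8 + 32 - 288)*(26/101 + 64/59) = -248*7998/5959 = -1983504/5959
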